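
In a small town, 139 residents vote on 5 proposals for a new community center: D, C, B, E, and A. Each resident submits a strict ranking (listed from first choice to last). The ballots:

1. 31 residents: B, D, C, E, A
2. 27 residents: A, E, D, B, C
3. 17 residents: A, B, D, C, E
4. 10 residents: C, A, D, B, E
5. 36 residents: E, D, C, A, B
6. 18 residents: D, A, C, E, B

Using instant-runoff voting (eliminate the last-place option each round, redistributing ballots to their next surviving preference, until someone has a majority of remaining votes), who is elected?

A

Round 1: D 18, C 10, B 31, E 36, A 44. Eliminate C.
Round 2: D 18, B 31, E 36, A 54. Eliminate D.
Round 3: B 31, E 36, A 72. A has a majority.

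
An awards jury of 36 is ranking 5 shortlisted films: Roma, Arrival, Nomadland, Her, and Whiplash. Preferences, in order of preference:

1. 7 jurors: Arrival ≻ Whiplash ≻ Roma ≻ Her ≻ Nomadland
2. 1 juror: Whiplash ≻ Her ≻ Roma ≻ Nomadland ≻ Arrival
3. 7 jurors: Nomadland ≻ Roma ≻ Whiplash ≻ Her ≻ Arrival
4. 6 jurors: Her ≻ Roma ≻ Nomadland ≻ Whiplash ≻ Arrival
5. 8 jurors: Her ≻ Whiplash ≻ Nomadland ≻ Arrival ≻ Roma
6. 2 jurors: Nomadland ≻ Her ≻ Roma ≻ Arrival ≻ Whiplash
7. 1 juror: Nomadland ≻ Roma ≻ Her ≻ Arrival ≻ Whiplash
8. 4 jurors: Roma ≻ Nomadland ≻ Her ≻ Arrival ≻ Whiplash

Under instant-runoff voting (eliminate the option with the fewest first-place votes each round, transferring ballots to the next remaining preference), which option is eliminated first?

Whiplash

Round 1: Roma 4, Arrival 7, Nomadland 10, Her 14, Whiplash 1. Eliminate Whiplash.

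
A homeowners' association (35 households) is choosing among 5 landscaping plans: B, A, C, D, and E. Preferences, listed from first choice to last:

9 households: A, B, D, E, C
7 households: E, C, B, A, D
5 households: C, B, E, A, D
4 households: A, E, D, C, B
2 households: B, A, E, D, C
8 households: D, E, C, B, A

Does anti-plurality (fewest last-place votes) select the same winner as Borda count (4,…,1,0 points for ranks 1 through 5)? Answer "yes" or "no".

Anti-plurality — last-place votes: B 4, A 8, C 11, D 12, E 0. Winner: E.
Borda — scores: B 72, A 70, C 61, D 60, E 87. Winner: E.
The two methods agree.

yes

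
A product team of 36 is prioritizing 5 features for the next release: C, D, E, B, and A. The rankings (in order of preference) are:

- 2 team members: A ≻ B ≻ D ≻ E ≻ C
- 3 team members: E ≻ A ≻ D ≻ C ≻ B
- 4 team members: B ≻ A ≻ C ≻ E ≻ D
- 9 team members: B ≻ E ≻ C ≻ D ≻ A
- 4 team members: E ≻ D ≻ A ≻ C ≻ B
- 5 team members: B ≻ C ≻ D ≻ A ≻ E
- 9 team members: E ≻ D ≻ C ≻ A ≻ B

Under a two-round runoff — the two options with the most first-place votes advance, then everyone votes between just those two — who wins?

B

Round 1 first-place votes: C 0, D 0, E 16, B 18, A 2.
B and E advance.
Runoff: B is preferred to E by 20 voters; E by 16.
B wins the runoff.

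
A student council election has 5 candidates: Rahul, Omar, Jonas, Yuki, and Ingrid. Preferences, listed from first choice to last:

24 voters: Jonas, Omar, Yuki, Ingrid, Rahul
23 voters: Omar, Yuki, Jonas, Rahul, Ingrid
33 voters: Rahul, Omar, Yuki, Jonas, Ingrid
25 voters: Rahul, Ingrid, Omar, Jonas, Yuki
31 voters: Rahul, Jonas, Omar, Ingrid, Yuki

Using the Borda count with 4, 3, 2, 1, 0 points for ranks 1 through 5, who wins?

Rahul

Rahul: 24·0 + 23·1 + 33·4 + 25·4 + 31·4 = 379
Omar: 24·3 + 23·4 + 33·3 + 25·2 + 31·2 = 375
Jonas: 24·4 + 23·2 + 33·1 + 25·1 + 31·3 = 293
Yuki: 24·2 + 23·3 + 33·2 + 25·0 + 31·0 = 183
Ingrid: 24·1 + 23·0 + 33·0 + 25·3 + 31·1 = 130
Rahul has the highest Borda score (379).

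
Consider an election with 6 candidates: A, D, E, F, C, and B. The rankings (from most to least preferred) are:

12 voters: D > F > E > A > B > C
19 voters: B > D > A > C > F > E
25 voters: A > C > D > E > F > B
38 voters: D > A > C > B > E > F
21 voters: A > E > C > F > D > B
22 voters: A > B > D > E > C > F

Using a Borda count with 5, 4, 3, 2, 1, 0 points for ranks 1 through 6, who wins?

A

A: 12·2 + 19·3 + 25·5 + 38·4 + 21·5 + 22·5 = 573
D: 12·5 + 19·4 + 25·3 + 38·5 + 21·1 + 22·3 = 488
E: 12·3 + 19·0 + 25·2 + 38·1 + 21·4 + 22·2 = 252
F: 12·4 + 19·1 + 25·1 + 38·0 + 21·2 + 22·0 = 134
C: 12·0 + 19·2 + 25·4 + 38·3 + 21·3 + 22·1 = 337
B: 12·1 + 19·5 + 25·0 + 38·2 + 21·0 + 22·4 = 271
A has the highest Borda score (573).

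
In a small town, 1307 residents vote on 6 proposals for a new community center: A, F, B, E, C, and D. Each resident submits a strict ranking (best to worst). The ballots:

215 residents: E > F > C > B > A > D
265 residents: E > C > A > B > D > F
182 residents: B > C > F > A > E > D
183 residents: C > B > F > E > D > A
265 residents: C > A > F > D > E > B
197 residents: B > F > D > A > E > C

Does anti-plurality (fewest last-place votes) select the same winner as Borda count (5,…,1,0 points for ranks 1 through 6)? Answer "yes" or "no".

no

Anti-plurality — last-place votes: A 183, F 265, B 265, E 0, C 197, D 397. Winner: E.
Borda — scores: A 2828, F 3538, B 3587, E 3410, C 4673, D 1569. Winner: C.
The two methods disagree.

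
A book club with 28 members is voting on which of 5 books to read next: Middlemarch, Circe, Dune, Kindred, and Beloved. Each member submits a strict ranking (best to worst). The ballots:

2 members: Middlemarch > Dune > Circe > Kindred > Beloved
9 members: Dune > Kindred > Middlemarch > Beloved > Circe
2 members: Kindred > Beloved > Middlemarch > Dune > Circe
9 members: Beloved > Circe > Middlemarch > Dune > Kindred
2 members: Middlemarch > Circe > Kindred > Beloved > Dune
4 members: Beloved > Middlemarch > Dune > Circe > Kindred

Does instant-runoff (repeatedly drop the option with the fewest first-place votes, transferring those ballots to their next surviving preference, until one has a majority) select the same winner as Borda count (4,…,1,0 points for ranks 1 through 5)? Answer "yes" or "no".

yes

Instant-runoff — R1 Middlemarch 4, Circe 0, Dune 9, Kindred 2, Beloved 13 (Circe out); R2 Middlemarch 4, Dune 9, Kindred 2, Beloved 13 (Kindred out); R3 Middlemarch 4, Dune 9, Beloved 15 (Beloved winner). Winner: Beloved.
Borda — scores: Middlemarch 68, Circe 41, Dune 61, Kindred 41, Beloved 69. Winner: Beloved.
The two methods agree.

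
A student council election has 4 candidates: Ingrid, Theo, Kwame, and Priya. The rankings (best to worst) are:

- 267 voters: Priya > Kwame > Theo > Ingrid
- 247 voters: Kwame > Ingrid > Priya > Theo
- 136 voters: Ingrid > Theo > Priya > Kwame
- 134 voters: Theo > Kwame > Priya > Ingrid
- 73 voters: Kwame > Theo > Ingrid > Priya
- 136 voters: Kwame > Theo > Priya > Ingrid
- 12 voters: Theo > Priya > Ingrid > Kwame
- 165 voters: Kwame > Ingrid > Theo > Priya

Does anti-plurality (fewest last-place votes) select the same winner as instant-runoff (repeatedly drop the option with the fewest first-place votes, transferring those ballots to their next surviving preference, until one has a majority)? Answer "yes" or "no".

Anti-plurality — last-place votes: Ingrid 537, Theo 247, Kwame 148, Priya 238. Winner: Kwame.
Instant-runoff — R1 Ingrid 136, Theo 146, Kwame 621, Priya 267 (Kwame winner). Winner: Kwame.
The two methods agree.

yes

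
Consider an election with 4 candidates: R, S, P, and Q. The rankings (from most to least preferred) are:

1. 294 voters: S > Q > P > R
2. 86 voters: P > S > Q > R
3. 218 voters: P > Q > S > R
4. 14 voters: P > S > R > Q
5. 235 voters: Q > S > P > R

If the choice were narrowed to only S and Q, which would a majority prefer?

Voters preferring S to Q: 394; preferring Q to S: 453.
Q wins the head-to-head.

Q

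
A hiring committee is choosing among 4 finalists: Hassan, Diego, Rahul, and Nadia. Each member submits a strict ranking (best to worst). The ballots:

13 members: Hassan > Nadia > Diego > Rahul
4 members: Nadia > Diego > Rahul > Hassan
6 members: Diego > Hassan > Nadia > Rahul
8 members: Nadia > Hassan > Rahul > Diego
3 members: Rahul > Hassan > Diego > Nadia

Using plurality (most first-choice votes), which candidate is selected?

First-place votes: Hassan 13, Diego 6, Rahul 3, Nadia 12.
Hassan has the most first-place votes.

Hassan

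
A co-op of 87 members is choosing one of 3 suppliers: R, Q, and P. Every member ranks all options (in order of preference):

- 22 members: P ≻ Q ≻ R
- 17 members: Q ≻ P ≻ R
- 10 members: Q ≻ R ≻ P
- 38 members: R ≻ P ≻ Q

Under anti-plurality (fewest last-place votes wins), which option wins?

P

Last-place votes: R 39, Q 38, P 10.
P is ranked last by the fewest voters, so P wins.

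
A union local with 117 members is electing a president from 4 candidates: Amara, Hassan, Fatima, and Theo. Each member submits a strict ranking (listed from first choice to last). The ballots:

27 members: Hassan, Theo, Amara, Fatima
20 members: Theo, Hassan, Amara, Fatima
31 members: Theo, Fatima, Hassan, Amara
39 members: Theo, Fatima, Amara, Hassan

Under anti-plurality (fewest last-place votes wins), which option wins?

Last-place votes: Amara 31, Hassan 39, Fatima 47, Theo 0.
Theo is ranked last by the fewest voters, so Theo wins.

Theo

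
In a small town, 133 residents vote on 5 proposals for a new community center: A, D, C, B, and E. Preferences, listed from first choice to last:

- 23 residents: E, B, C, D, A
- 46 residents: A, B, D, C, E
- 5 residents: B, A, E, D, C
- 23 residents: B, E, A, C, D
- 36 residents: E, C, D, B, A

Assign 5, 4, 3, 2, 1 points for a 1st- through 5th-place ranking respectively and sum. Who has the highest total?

B

A: 23·1 + 46·5 + 5·4 + 23·3 + 36·1 = 378
D: 23·2 + 46·3 + 5·2 + 23·1 + 36·3 = 325
C: 23·3 + 46·2 + 5·1 + 23·2 + 36·4 = 356
B: 23·4 + 46·4 + 5·5 + 23·5 + 36·2 = 488
E: 23·5 + 46·1 + 5·3 + 23·4 + 36·5 = 448
B has the highest Borda score (488).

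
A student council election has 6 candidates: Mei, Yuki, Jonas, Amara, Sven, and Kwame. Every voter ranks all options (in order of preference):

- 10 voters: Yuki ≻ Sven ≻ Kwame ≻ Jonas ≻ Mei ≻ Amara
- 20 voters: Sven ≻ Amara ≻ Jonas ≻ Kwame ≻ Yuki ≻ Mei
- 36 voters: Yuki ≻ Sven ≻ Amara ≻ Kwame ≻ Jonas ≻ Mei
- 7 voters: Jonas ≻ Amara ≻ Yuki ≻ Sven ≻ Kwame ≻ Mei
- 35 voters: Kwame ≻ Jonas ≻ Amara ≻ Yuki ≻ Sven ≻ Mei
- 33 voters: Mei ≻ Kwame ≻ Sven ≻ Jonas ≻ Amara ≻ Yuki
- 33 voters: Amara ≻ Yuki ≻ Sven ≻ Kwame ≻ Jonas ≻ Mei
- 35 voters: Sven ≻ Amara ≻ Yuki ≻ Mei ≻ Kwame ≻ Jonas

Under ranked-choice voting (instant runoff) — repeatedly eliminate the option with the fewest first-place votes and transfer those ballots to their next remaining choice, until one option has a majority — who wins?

Yuki

Round 1: Mei 33, Yuki 46, Jonas 7, Amara 33, Sven 55, Kwame 35. Eliminate Jonas.
Round 2: Mei 33, Yuki 46, Amara 40, Sven 55, Kwame 35. Eliminate Mei.
Round 3: Yuki 46, Amara 40, Sven 55, Kwame 68. Eliminate Amara.
Round 4: Yuki 86, Sven 55, Kwame 68. Eliminate Sven.
Round 5: Yuki 121, Kwame 88. Yuki has a majority.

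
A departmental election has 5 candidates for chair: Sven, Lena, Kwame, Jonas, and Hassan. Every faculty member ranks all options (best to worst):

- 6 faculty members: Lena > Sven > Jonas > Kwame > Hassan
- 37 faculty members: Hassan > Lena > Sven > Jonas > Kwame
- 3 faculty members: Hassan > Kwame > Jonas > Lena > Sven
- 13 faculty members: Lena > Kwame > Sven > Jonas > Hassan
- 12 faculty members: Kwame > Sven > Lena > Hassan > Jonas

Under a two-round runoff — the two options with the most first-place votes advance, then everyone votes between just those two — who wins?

Hassan

Round 1 first-place votes: Sven 0, Lena 19, Kwame 12, Jonas 0, Hassan 40.
Hassan and Lena advance.
Runoff: Hassan is preferred to Lena by 40 voters; Lena by 31.
Hassan wins the runoff.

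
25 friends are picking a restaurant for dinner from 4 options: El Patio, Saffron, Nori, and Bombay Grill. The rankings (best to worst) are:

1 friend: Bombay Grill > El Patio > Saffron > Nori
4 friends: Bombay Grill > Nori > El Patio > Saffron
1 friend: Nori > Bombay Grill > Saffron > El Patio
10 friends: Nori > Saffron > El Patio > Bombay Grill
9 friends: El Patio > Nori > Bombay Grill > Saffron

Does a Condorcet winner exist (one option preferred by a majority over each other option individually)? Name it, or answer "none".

Nori vs El Patio: 15–10 for Nori.
Nori vs Saffron: 24–1 for Nori.
Nori vs Bombay Grill: 20–5 for Nori.
Nori beats every other option head-to-head.

Nori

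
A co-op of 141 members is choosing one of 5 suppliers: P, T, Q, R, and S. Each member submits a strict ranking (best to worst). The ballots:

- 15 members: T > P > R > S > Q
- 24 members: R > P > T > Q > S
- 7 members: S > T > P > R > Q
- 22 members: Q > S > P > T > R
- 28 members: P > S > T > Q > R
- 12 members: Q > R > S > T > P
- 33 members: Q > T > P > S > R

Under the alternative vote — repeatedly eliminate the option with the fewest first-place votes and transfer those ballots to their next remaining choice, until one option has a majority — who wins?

P

Round 1: P 28, T 15, Q 67, R 24, S 7. Eliminate S.
Round 2: P 28, T 22, Q 67, R 24. Eliminate T.
Round 3: P 50, Q 67, R 24. Eliminate R.
Round 4: P 74, Q 67. P has a majority.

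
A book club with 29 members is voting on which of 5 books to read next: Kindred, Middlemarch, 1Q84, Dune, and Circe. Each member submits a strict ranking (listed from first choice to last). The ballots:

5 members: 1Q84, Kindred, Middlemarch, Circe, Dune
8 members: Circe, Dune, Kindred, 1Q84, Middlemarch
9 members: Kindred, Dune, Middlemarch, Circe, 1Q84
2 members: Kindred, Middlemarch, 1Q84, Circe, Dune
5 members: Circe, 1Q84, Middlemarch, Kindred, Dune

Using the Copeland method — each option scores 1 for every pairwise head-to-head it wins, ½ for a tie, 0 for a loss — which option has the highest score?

Kindred

Kindred: beats Middlemarch, 1Q84, Dune, and Circe → score 4.
Middlemarch: beats Circe; loses to Kindred, 1Q84, and Dune → score 1.
1Q84: beats Middlemarch; loses to Kindred, Dune, and Circe → score 1.
Dune: beats Middlemarch and 1Q84; loses to Kindred and Circe → score 2.
Circe: beats 1Q84 and Dune; loses to Kindred and Middlemarch → score 2.
Kindred has the best pairwise record.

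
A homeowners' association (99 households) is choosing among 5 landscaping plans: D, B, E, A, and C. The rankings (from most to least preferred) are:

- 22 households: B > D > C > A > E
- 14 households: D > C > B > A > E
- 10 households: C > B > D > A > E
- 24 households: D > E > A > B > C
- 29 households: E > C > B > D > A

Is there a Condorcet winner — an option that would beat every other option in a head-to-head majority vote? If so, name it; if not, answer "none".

Checking pairwise contests:
B beats D 61–38.
E beats B 53–46.
D beats E 70–29.
D beats A 99–0.
D beats C 60–39.
Every option loses at least one head-to-head, so there is no Condorcet winner.

none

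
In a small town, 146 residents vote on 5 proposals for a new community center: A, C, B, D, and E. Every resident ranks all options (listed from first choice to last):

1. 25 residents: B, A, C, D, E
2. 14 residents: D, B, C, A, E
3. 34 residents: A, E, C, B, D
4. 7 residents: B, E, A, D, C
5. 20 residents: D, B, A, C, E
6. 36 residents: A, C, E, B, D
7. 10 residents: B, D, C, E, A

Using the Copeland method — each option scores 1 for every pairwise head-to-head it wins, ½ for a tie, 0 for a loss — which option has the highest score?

B

A: beats C, D, and E; loses to B → score 3.
C: beats D and E; loses to A and B → score 2.
B: beats A, C, D, and E → score 4.
D: loses to A, C, B, and E → score 0.
E: beats D; loses to A, C, and B → score 1.
B has the best pairwise record.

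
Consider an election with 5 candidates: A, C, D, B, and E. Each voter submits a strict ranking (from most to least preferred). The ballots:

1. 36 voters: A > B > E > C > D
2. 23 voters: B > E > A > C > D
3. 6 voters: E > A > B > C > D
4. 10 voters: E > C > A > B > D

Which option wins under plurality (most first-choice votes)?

First-place votes: A 36, C 0, D 0, B 23, E 16.
A has the most first-place votes.

A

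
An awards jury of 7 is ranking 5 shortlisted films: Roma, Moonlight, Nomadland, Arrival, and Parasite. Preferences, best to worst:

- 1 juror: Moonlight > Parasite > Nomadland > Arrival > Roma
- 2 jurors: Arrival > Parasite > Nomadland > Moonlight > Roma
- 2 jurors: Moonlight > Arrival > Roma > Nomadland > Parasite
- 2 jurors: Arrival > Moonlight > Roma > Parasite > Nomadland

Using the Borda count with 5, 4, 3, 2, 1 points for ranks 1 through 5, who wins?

Arrival

Roma: 1·1 + 2·1 + 2·3 + 2·3 = 15
Moonlight: 1·5 + 2·2 + 2·5 + 2·4 = 27
Nomadland: 1·3 + 2·3 + 2·2 + 2·1 = 15
Arrival: 1·2 + 2·5 + 2·4 + 2·5 = 30
Parasite: 1·4 + 2·4 + 2·1 + 2·2 = 18
Arrival has the highest Borda score (30).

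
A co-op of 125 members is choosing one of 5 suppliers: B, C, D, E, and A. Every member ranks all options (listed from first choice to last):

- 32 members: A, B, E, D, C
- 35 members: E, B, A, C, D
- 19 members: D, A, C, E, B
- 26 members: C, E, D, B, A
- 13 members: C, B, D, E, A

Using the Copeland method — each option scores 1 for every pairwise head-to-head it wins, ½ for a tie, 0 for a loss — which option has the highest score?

B: beats C, D, and A; loses to E → score 3.
C: beats D; loses to B, E, and A → score 1.
D: loses to B, C, E, and A → score 0.
E: beats B, C, D, and A → score 4.
A: beats C and D; loses to B and E → score 2.
E has the best pairwise record.

E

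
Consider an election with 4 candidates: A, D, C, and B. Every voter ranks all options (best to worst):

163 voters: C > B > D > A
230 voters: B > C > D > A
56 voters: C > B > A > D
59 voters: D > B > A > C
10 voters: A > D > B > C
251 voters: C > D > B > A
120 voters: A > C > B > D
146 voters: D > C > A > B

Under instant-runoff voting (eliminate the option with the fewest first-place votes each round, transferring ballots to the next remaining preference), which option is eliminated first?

A

Round 1: A 130, D 205, C 470, B 230. Eliminate A.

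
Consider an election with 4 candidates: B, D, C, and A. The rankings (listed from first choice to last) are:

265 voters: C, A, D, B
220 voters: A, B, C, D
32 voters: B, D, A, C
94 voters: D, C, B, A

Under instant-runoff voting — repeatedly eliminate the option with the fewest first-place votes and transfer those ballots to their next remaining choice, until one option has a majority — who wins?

C

Round 1: B 32, D 94, C 265, A 220. Eliminate B.
Round 2: D 126, C 265, A 220. Eliminate D.
Round 3: C 359, A 252. C has a majority.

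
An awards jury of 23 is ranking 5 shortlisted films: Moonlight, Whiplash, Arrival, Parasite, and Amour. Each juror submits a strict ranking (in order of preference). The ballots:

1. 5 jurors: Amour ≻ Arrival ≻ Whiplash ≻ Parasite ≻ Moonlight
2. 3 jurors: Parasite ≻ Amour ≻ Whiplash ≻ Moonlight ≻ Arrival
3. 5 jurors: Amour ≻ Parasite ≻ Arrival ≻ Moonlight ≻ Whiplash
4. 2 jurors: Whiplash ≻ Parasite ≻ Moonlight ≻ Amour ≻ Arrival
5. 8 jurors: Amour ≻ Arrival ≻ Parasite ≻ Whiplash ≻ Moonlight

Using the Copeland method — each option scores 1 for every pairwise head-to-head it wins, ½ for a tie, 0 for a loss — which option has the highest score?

Moonlight: loses to Whiplash, Arrival, Parasite, and Amour → score 0.
Whiplash: beats Moonlight; loses to Arrival, Parasite, and Amour → score 1.
Arrival: beats Moonlight, Whiplash, and Parasite; loses to Amour → score 3.
Parasite: beats Moonlight and Whiplash; loses to Arrival and Amour → score 2.
Amour: beats Moonlight, Whiplash, Arrival, and Parasite → score 4.
Amour has the best pairwise record.

Amour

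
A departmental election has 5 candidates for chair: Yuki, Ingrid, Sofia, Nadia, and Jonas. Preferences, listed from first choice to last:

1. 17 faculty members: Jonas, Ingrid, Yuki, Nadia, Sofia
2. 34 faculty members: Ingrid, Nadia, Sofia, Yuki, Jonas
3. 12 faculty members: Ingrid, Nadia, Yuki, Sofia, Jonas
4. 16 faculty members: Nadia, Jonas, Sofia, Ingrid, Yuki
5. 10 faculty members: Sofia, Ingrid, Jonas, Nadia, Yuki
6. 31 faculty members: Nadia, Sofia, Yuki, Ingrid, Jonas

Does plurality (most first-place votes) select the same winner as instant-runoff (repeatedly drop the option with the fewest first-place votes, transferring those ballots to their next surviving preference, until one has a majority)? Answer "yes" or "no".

no

Plurality — first-place votes: Yuki 0, Ingrid 46, Sofia 10, Nadia 47, Jonas 17. Winner: Nadia.
Instant-runoff — R1 Yuki 0, Ingrid 46, Sofia 10, Nadia 47, Jonas 17 (Yuki out); R2 Ingrid 46, Sofia 10, Nadia 47, Jonas 17 (Sofia out); R3 Ingrid 56, Nadia 47, Jonas 17 (Jonas out); R4 Ingrid 73, Nadia 47 (Ingrid winner). Winner: Ingrid.
The two methods disagree.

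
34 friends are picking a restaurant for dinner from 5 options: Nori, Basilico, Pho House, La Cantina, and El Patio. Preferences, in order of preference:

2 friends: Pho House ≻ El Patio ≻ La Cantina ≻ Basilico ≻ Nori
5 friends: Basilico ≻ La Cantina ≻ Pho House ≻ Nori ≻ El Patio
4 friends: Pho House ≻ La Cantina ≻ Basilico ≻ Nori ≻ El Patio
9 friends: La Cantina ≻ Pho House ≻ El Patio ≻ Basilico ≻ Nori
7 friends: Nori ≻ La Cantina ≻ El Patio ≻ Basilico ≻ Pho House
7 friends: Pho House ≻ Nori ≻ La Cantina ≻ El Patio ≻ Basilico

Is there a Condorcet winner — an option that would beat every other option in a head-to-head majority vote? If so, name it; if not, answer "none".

La Cantina

La Cantina vs Nori: 20–14 for La Cantina.
La Cantina vs Basilico: 29–5 for La Cantina.
La Cantina vs Pho House: 21–13 for La Cantina.
La Cantina vs El Patio: 32–2 for La Cantina.
La Cantina beats every other option head-to-head.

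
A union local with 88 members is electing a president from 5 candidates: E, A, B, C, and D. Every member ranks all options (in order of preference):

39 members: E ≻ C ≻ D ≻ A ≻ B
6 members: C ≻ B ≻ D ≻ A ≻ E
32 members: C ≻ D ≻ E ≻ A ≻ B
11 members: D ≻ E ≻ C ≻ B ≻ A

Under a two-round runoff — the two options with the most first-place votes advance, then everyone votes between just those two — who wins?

E

Round 1 first-place votes: E 39, A 0, B 0, C 38, D 11.
E and C advance.
Runoff: E is preferred to C by 50 voters; C by 38.
E wins the runoff.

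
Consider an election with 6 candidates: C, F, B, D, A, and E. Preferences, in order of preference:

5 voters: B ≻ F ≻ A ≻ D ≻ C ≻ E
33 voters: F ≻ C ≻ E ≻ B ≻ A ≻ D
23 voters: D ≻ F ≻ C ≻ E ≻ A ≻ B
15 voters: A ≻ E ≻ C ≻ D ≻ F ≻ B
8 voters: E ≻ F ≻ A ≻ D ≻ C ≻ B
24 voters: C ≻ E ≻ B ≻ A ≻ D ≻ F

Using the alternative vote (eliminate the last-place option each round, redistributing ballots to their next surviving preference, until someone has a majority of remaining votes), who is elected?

F

Round 1: C 24, F 33, B 5, D 23, A 15, E 8. Eliminate B.
Round 2: C 24, F 38, D 23, A 15, E 8. Eliminate E.
Round 3: C 24, F 46, D 23, A 15. Eliminate A.
Round 4: C 39, F 46, D 23. Eliminate D.
Round 5: C 39, F 69. F has a majority.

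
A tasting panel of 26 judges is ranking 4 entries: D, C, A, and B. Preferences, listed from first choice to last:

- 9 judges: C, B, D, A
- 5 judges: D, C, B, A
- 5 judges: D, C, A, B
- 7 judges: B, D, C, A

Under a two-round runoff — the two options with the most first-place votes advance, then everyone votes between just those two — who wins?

D

Round 1 first-place votes: D 10, C 9, A 0, B 7.
D and C advance.
Runoff: D is preferred to C by 17 voters; C by 9.
D wins the runoff.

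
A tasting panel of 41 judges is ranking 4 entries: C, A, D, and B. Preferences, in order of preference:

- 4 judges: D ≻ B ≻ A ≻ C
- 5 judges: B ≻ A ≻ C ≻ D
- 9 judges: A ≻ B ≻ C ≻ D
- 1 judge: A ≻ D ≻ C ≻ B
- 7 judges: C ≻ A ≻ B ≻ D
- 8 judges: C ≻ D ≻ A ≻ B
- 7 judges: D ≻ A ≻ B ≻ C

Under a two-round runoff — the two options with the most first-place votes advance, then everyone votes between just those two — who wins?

C

Round 1 first-place votes: C 15, A 10, D 11, B 5.
C and D advance.
Runoff: C is preferred to D by 29 voters; D by 12.
C wins the runoff.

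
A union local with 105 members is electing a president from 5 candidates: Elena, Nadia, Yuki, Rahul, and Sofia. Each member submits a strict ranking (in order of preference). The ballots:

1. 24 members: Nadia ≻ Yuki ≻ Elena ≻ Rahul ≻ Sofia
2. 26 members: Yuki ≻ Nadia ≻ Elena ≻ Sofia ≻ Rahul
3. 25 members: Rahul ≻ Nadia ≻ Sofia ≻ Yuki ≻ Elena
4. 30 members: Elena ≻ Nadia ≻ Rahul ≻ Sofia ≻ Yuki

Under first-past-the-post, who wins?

First-place votes: Elena 30, Nadia 24, Yuki 26, Rahul 25, Sofia 0.
Elena has the most first-place votes.

Elena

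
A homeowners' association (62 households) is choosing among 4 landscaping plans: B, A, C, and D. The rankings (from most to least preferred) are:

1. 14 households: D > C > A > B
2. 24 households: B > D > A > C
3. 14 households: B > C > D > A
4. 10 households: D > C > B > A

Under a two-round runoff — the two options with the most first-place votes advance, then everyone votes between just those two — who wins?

Round 1 first-place votes: B 38, A 0, C 0, D 24.
B and D advance.
Runoff: B is preferred to D by 38 voters; D by 24.
B wins the runoff.

B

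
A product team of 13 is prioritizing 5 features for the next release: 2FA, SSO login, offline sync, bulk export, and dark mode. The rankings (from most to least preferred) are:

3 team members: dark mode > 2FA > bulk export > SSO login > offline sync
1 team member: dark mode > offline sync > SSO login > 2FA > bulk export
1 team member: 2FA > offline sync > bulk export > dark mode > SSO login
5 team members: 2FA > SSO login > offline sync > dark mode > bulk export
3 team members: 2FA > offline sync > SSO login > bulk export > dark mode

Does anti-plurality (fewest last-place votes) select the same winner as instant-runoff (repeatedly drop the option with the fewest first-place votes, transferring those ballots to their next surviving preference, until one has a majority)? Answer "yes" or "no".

yes

Anti-plurality — last-place votes: 2FA 0, SSO login 1, offline sync 3, bulk export 6, dark mode 3. Winner: 2FA.
Instant-runoff — R1 2FA 9, SSO login 0, offline sync 0, bulk export 0, dark mode 4 (2FA winner). Winner: 2FA.
The two methods agree.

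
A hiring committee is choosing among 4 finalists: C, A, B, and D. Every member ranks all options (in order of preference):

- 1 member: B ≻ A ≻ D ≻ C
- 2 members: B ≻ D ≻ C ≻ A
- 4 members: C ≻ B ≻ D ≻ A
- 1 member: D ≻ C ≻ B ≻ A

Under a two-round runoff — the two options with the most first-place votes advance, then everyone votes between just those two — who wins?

Round 1 first-place votes: C 4, A 0, B 3, D 1.
C and B advance.
Runoff: C is preferred to B by 5 voters; B by 3.
C wins the runoff.

C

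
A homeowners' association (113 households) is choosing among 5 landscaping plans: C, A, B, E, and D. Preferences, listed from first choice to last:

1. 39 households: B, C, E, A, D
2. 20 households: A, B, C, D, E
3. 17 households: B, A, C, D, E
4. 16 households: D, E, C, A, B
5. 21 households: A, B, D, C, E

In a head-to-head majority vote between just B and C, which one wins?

B

Voters preferring B to C: 97; preferring C to B: 16.
B wins the head-to-head.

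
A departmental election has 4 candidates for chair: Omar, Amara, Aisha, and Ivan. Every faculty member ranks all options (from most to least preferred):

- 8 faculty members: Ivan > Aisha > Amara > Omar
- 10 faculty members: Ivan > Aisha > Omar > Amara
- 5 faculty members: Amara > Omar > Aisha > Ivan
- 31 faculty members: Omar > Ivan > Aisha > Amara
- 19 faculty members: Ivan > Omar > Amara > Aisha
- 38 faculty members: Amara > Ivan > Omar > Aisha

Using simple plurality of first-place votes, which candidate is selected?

First-place votes: Omar 31, Amara 43, Aisha 0, Ivan 37.
Amara has the most first-place votes.

Amara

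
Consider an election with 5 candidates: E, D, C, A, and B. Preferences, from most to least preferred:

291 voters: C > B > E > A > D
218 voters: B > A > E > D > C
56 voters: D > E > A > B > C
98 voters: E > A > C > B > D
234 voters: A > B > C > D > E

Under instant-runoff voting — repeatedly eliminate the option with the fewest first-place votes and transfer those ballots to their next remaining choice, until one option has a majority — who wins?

A

Round 1: E 98, D 56, C 291, A 234, B 218. Eliminate D.
Round 2: E 154, C 291, A 234, B 218. Eliminate E.
Round 3: C 291, A 388, B 218. Eliminate B.
Round 4: C 291, A 606. A has a majority.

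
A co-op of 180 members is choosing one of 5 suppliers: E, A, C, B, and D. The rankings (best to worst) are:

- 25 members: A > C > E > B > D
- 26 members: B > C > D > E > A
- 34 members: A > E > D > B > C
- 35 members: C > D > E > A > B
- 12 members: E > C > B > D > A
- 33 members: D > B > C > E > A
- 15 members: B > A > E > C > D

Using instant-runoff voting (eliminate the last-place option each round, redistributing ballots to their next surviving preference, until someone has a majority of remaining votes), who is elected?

A

Round 1: E 12, A 59, C 35, B 41, D 33. Eliminate E.
Round 2: A 59, C 47, B 41, D 33. Eliminate D.
Round 3: A 59, C 47, B 74. Eliminate C.
Round 4: A 94, B 86. A has a majority.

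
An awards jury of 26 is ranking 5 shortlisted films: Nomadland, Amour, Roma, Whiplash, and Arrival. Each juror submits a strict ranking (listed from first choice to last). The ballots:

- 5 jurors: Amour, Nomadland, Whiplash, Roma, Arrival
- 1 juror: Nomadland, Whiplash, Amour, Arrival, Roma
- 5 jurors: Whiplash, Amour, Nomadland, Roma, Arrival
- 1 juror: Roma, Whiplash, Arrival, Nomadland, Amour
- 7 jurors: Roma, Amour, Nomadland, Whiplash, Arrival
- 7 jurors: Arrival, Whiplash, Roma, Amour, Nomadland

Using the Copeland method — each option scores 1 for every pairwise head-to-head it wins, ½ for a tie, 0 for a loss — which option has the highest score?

Nomadland: beats Arrival; ties Whiplash; loses to Amour and Roma → score 1.5.
Amour: beats Nomadland and Arrival; loses to Roma and Whiplash → score 2.
Roma: beats Nomadland, Amour, and Arrival; loses to Whiplash → score 3.
Whiplash: beats Amour, Roma, and Arrival; ties Nomadland → score 3.5.
Arrival: loses to Nomadland, Amour, Roma, and Whiplash → score 0.
Whiplash has the best pairwise record.

Whiplash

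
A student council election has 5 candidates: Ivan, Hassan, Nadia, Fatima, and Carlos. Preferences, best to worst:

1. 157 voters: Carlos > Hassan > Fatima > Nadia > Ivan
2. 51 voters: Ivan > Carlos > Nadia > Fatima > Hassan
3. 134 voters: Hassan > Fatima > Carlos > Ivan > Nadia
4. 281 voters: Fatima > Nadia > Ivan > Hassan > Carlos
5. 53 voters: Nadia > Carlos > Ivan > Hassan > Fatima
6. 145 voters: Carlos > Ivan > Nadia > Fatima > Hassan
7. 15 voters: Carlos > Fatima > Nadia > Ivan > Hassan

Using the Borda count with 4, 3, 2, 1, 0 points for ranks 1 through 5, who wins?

Fatima

Ivan: 157·0 + 51·4 + 134·1 + 281·2 + 53·2 + 145·3 + 15·1 = 1456
Hassan: 157·3 + 51·0 + 134·4 + 281·1 + 53·1 + 145·0 + 15·0 = 1341
Nadia: 157·1 + 51·2 + 134·0 + 281·3 + 53·4 + 145·2 + 15·2 = 1634
Fatima: 157·2 + 51·1 + 134·3 + 281·4 + 53·0 + 145·1 + 15·3 = 2081
Carlos: 157·4 + 51·3 + 134·2 + 281·0 + 53·3 + 145·4 + 15·4 = 1848
Fatima has the highest Borda score (2081).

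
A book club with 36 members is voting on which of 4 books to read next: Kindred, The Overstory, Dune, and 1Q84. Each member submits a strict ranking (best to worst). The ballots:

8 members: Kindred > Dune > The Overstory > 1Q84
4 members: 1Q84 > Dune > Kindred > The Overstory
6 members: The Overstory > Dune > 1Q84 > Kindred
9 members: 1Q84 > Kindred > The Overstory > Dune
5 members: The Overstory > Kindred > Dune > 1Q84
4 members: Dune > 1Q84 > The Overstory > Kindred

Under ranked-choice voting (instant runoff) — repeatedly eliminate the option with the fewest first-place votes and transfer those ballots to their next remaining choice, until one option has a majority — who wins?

Round 1: Kindred 8, The Overstory 11, Dune 4, 1Q84 13. Eliminate Dune.
Round 2: Kindred 8, The Overstory 11, 1Q84 17. Eliminate Kindred.
Round 3: The Overstory 19, 1Q84 17. The Overstory has a majority.

The Overstory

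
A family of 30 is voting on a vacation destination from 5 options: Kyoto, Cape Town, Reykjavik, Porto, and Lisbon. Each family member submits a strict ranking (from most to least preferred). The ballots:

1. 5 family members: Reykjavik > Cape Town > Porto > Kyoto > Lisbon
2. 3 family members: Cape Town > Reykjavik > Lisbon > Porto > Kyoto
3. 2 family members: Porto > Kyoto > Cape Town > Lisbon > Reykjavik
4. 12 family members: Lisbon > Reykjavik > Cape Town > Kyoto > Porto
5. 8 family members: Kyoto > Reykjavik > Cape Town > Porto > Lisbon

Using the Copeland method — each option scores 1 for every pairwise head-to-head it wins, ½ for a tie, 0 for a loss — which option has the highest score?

Kyoto: beats Porto; ties Lisbon; loses to Cape Town and Reykjavik → score 1.5.
Cape Town: beats Kyoto, Porto, and Lisbon; loses to Reykjavik → score 3.
Reykjavik: beats Kyoto, Cape Town, Porto, and Lisbon → score 4.
Porto: ties Lisbon; loses to Kyoto, Cape Town, and Reykjavik → score 0.5.
Lisbon: ties Kyoto and Porto; loses to Cape Town and Reykjavik → score 1.
Reykjavik has the best pairwise record.

Reykjavik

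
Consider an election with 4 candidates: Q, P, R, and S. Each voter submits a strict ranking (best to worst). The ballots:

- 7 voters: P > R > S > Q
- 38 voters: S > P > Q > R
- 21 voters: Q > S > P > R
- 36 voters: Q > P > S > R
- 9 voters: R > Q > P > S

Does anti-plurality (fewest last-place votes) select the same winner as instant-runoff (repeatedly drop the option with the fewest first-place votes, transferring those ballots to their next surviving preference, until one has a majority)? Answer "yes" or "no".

no

Anti-plurality — last-place votes: Q 7, P 0, R 95, S 9. Winner: P.
Instant-runoff — R1 Q 57, P 7, R 9, S 38 (Q winner). Winner: Q.
The two methods disagree.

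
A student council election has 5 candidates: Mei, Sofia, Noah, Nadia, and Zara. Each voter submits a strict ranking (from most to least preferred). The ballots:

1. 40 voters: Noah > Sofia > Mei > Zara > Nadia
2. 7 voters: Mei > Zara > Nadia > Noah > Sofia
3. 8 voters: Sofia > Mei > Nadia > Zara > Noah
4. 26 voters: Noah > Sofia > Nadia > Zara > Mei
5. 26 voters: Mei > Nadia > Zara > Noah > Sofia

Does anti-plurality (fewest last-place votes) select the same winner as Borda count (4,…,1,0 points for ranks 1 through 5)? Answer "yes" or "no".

no

Anti-plurality — last-place votes: Mei 26, Sofia 33, Noah 8, Nadia 40, Zara 0. Winner: Zara.
Borda — scores: Mei 236, Sofia 230, Noah 297, Nadia 160, Zara 147. Winner: Noah.
The two methods disagree.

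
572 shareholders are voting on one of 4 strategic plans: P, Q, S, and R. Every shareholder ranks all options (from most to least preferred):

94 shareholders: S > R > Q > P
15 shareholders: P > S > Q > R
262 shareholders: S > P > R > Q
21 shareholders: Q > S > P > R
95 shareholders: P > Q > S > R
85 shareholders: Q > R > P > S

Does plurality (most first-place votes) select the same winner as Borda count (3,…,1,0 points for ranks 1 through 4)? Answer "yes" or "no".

yes

Plurality — first-place votes: P 110, Q 106, S 356, R 0. Winner: S.
Borda — scores: P 960, Q 617, S 1235, R 620. Winner: S.
The two methods agree.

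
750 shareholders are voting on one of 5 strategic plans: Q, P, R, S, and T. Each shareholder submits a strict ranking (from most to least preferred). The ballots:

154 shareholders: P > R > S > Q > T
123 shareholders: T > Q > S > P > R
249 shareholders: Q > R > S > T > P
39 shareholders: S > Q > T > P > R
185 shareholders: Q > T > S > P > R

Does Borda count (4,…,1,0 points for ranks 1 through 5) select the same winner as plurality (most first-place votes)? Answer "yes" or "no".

yes

Borda — scores: Q 2376, P 963, R 1209, S 1578, T 1374. Winner: Q.
Plurality — first-place votes: Q 434, P 154, R 0, S 39, T 123. Winner: Q.
The two methods agree.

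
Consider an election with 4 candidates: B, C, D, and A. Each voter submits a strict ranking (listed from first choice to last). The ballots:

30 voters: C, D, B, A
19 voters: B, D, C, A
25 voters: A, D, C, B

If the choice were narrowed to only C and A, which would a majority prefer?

C

Voters preferring C to A: 49; preferring A to C: 25.
C wins the head-to-head.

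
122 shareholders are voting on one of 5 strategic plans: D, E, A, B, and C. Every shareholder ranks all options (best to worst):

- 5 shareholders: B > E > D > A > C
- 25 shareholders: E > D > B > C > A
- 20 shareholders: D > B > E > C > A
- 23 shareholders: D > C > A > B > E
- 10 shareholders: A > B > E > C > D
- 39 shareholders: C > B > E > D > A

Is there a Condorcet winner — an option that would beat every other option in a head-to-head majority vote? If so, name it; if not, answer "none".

Checking pairwise contests:
E beats D 79–43.
B beats E 97–25.
D beats A 112–10.
D beats B 68–54.
D beats C 73–49.
Every option loses at least one head-to-head, so there is no Condorcet winner.

none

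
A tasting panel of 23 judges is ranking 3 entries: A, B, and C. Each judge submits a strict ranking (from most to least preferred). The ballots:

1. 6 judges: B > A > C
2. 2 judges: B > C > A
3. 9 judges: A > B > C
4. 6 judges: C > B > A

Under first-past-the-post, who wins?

First-place votes: A 9, B 8, C 6.
A has the most first-place votes.

A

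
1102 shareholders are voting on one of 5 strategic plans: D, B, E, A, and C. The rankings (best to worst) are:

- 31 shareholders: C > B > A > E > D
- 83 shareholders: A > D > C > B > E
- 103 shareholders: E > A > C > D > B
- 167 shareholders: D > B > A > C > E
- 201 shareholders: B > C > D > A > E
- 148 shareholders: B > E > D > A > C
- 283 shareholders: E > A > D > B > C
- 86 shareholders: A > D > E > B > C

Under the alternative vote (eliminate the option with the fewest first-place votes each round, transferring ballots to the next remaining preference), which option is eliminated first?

C

Round 1: D 167, B 349, E 386, A 169, C 31. Eliminate C.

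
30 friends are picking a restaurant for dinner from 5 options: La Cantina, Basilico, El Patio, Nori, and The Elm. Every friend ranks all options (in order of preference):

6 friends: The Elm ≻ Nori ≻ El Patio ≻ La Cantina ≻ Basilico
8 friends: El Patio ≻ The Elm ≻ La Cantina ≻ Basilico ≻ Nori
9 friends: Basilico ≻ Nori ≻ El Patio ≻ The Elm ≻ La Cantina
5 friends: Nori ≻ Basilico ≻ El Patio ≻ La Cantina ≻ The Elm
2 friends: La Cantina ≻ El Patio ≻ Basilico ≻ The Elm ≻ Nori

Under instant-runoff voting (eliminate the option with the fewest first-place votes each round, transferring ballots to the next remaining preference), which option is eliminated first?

Round 1: La Cantina 2, Basilico 9, El Patio 8, Nori 5, The Elm 6. Eliminate La Cantina.

La Cantina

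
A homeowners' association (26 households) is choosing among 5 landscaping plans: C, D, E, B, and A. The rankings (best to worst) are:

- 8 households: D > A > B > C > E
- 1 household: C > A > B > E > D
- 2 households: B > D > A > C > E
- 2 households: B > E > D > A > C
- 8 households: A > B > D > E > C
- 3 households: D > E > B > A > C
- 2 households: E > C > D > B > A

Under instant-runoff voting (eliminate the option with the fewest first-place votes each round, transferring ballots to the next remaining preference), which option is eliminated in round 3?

Round 1: C 1, D 11, E 2, B 4, A 8. Eliminate C.
Round 2: D 11, E 2, B 4, A 9. Eliminate E.
Round 3: D 13, B 4, A 9. Eliminate B.

B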